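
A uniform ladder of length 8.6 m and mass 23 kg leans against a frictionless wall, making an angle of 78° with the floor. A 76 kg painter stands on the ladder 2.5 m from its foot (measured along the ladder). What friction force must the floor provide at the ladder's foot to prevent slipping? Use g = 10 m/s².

Choose the foot of the ladder as the axis so the floor normal and friction both act there and drop out.
Ladder weight 23×10 = 230 N acts at 4.3 m along the ladder; its horizontal arm is 4.3·cos78° = 0.894 m → τ = 205.6 N·m clockwise.
Painter: 76×10 = 760 N at 2.5 m → arm 0.5198 m → τ = 395 N·m clockwise.
Wall normal N acts horizontally at the top; its moment arm is the height L sinθ = 8.6·sin78° = 8.412 m, counterclockwise.
Setting net torque to zero: N × 8.412 = 600.6 → N = 71.4 N.
ΣFx = 0: friction at the foot balances the wall's push, so f = N_wall = 71.4 N.

f ≈ 71.4 N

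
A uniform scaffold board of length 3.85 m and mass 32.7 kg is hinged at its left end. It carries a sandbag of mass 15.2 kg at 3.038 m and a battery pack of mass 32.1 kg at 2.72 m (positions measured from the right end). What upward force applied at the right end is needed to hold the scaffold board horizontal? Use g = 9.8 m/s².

Take moments about the left end.
Beam weight: 32.7 × 9.8 = 320.5 N down at 1.925 m → arm 1.925 m, τ = 320.5 × 1.925 = 617 N·m clockwise.
Sandbag: 15.2 × 9.8 = 149 N down at 3.038 m → arm 0.812 m, τ = 149 × 0.812 = 121 N·m clockwise.
Battery pack: 32.1 × 9.8 = 314.6 N down at 2.72 m → arm 1.13 m, τ = 314.6 × 1.13 = 355.5 N·m clockwise.
Net moment of the loads = 1094 N·m clockwise.
The upward force F acts at the right end, arm 3.85 m, giving F × 3.85 counterclockwise.
For rotational equilibrium, F × 3.85 = 1094, so F = 1094 / 3.85 = 284 N.

F ≈ 284 N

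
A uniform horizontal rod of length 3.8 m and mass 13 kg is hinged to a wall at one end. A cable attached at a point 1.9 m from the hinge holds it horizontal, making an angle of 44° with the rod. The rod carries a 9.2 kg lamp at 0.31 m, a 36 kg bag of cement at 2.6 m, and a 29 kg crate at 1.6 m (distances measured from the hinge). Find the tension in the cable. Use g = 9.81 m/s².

Take moments about the hinge.
Beam weight: 13 × 9.81 = 127.5 N down at 1.9 m → arm 1.9 m, τ = 127.5 × 1.9 = 242.2 N·m clockwise.
Lamp: 9.2 × 9.81 = 90.25 N down at 0.31 m → arm 0.31 m, τ = 90.25 × 0.31 = 27.98 N·m clockwise.
Bag of cement: 36 × 9.81 = 353.2 N down at 2.6 m → arm 2.6 m, τ = 353.2 × 2.6 = 918.3 N·m clockwise.
Crate: 29 × 9.81 = 284.5 N down at 1.6 m → arm 1.6 m, τ = 284.5 × 1.6 = 455.2 N·m clockwise.
Total clockwise load moment = 1644 N·m.
The cable tension T acts at 1.9 m; only its component perpendicular to the rod, T sinθ, produces torque. sin 44° = 0.6947.
For rotational equilibrium, T × 1.9 × 0.6947 = 1644, so T = 1644 / 1.32 = 1250 N.

T ≈ 1250 N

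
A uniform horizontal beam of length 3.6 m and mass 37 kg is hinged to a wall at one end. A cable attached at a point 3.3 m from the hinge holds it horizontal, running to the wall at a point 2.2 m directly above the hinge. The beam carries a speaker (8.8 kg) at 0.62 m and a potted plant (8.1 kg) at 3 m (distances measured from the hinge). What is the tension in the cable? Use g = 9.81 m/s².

Choose the hinge as the axis so the unknown hinge reaction has zero arm there.
Beam weight: 37 × 9.81 = 363 N down at 1.8 m → arm 1.8 m, τ = 363 × 1.8 = 653.4 N·m clockwise.
Speaker: 8.8 × 9.81 = 86.33 N down at 0.62 m → arm 0.62 m, τ = 86.33 × 0.62 = 53.52 N·m clockwise.
Potted plant: 8.1 × 9.81 = 79.46 N down at 3 m → arm 3 m, τ = 79.46 × 3 = 238.4 N·m clockwise.
Total clockwise load moment = 945.3 N·m.
The cable tension T acts at 3.3 m; only its component perpendicular to the beam, T sinθ, produces torque. sinθ = h/√(h²+d²) = 2.2/√(2.2²+3.3²) = 0.5547.
Balancing moments: T × 3.3 × 0.5547 = 945.3, giving T = 945.3 / 1.831 = 516 N.

T ≈ 516 N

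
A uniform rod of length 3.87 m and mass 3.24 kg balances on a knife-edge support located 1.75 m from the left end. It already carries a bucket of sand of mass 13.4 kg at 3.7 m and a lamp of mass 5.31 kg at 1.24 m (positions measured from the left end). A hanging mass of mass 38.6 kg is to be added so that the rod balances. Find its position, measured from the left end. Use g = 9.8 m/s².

About the knife-edge support (at 1.75 m from the left end):
Beam weight: 3.24 × 9.8 = 31.75 N down at 1.935 m → arm 0.185 m, τ = 31.75 × 0.185 = 5.874 N·m clockwise.
Bucket of sand: 13.4 × 9.8 = 131.3 N down at 3.7 m → arm 1.95 m, τ = 131.3 × 1.95 = 256 N·m clockwise.
Lamp: 5.31 × 9.8 = 52.04 N down at 1.24 m → arm 0.51 m, τ = 52.04 × 0.51 = 26.54 N·m counterclockwise.
Net moment of existing loads = 235.3 N·m clockwise.
The hanging mass weighs 38.6 × 9.8 = 378.3 N and must supply an equal counterclockwise moment, so its lever arm about the knife-edge support is 235.3 / 378.3 = 0.622 m.
That puts it at 1.75 − 0.622 = 1.13 m from the left end.

x ≈ 1.13 m from the left end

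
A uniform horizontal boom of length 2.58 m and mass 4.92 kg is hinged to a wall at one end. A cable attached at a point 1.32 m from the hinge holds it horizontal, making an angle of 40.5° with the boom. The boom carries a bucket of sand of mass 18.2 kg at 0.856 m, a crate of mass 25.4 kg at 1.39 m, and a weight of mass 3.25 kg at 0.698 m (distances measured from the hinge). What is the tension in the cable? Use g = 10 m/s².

T ≈ 694 N

Sum moments about the hinge (the unknown hinge reaction has zero arm there).
Beam weight: 4.92 × 10 = 49.2 N down at 1.29 m → arm 1.29 m, τ = 49.2 × 1.29 = 63.47 N·m clockwise.
Bucket of sand: 18.2 × 10 = 182 N down at 0.856 m → arm 0.856 m, τ = 182 × 0.856 = 155.8 N·m clockwise.
Crate: 25.4 × 10 = 254 N down at 1.39 m → arm 1.39 m, τ = 254 × 1.39 = 353.1 N·m clockwise.
Weight: 3.25 × 10 = 32.5 N down at 0.698 m → arm 0.698 m, τ = 32.5 × 0.698 = 22.68 N·m clockwise.
Total clockwise load moment = 595 N·m.
The cable tension T acts at 1.32 m; only its component perpendicular to the boom, T sinθ, produces torque. sin 40.5° = 0.6494.
Balancing moments: T × 1.32 × 0.6494 = 595, giving T = 595 / 0.8572 = 694 N.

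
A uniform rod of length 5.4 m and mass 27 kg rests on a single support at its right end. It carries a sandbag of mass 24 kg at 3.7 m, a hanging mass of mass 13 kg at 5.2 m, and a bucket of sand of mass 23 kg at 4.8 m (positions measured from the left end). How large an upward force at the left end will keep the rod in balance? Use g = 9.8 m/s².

About the right end:
Beam weight: 27 × 9.8 = 264.6 N down at 2.7 m → arm 2.7 m, τ = 264.6 × 2.7 = 714.4 N·m counterclockwise.
Sandbag: 24 × 9.8 = 235.2 N down at 3.7 m → arm 1.7 m, τ = 235.2 × 1.7 = 399.8 N·m counterclockwise.
Hanging mass: 13 × 9.8 = 127.4 N down at 5.2 m → arm 0.2 m, τ = 127.4 × 0.2 = 25.48 N·m counterclockwise.
Bucket of sand: 23 × 9.8 = 225.4 N down at 4.8 m → arm 0.6 m, τ = 225.4 × 0.6 = 135.2 N·m counterclockwise.
Net moment of the loads = 1275 N·m counterclockwise.
The upward force F acts at the left end, arm 5.4 m, giving F × 5.4 clockwise.
For rotational equilibrium, F × 5.4 = 1275, so F = 1275 / 5.4 = 236 N.

F ≈ 236 N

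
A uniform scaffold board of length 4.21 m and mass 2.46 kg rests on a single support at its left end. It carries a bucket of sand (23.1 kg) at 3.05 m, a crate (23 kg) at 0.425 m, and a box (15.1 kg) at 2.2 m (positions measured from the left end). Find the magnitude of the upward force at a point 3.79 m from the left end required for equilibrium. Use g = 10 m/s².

F ≈ 313 N

About the left end:
Beam weight: 2.46 × 10 = 24.6 N down at 2.105 m → arm 2.105 m, τ = 24.6 × 2.105 = 51.78 N·m clockwise.
Bucket of sand: 23.1 × 10 = 231 N down at 3.05 m → arm 3.05 m, τ = 231 × 3.05 = 704.5 N·m clockwise.
Crate: 23 × 10 = 230 N down at 0.425 m → arm 0.425 m, τ = 230 × 0.425 = 97.75 N·m clockwise.
Box: 15.1 × 10 = 151 N down at 2.2 m → arm 2.2 m, τ = 151 × 2.2 = 332.2 N·m clockwise.
Net moment of the loads = 1186 N·m clockwise.
The upward force F acts at a point 3.79 m from the left end, arm 3.79 m, giving F × 3.79 counterclockwise.
Στ = 0 ⇒ F × 3.79 = 1186 ⇒ F = 1186 / 3.79 = 313 N.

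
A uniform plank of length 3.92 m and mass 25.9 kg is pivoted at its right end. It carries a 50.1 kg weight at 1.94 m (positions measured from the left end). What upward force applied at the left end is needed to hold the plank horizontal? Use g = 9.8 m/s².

About the right end:
Beam weight: 25.9 × 9.8 = 253.8 N down at 1.96 m → arm 1.96 m, τ = 253.8 × 1.96 = 497.4 N·m counterclockwise.
Weight: 50.1 × 9.8 = 491 N down at 1.94 m → arm 1.98 m, τ = 491 × 1.98 = 972.2 N·m counterclockwise.
Net moment of the loads = 1470 N·m counterclockwise.
The upward force F acts at the left end, arm 3.92 m, giving F × 3.92 clockwise.
Setting net torque to zero: F × 3.92 = 1470 → F = 1470 / 3.92 = 375 N.

F ≈ 375 N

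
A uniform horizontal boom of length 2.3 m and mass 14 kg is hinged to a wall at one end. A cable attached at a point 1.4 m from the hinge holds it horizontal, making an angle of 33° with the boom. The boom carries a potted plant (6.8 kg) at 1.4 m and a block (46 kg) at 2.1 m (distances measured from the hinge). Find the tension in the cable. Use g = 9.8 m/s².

Taking torques about the hinge:
Beam weight: 14 × 9.8 = 137.2 N down at 1.15 m → arm 1.15 m, τ = 137.2 × 1.15 = 157.8 N·m clockwise.
Potted plant: 6.8 × 9.8 = 66.64 N down at 1.4 m → arm 1.4 m, τ = 66.64 × 1.4 = 93.3 N·m clockwise.
Block: 46 × 9.8 = 450.8 N down at 2.1 m → arm 2.1 m, τ = 450.8 × 2.1 = 946.7 N·m clockwise.
Total clockwise load moment = 1198 N·m.
The cable tension T acts at 1.4 m; only its component perpendicular to the boom, T sinθ, produces torque. sin 33° = 0.5446.
For rotational equilibrium, T × 1.4 × 0.5446 = 1198, so T = 1198 / 0.7624 = 1570 N.

T ≈ 1570 N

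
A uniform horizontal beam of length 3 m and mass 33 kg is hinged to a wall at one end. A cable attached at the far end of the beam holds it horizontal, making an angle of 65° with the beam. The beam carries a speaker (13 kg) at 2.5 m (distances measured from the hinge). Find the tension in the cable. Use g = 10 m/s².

T ≈ 302 N

Take moments about the hinge.
Beam weight: 33 × 10 = 330 N down at 1.5 m → arm 1.5 m, τ = 330 × 1.5 = 495 N·m clockwise.
Speaker: 13 × 10 = 130 N down at 2.5 m → arm 2.5 m, τ = 130 × 2.5 = 325 N·m clockwise.
Total clockwise load moment = 820 N·m.
The cable tension T acts at 3 m; only its component perpendicular to the beam, T sinθ, produces torque. sin 65° = 0.9063.
Balancing moments: T × 3 × 0.9063 = 820, giving T = 820 / 2.719 = 302 N.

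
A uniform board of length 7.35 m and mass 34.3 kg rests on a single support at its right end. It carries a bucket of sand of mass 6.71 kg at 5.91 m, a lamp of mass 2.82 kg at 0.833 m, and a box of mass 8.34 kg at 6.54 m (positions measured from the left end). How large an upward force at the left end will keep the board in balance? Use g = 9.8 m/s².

F ≈ 214 N

Choose the right end as the axis so the unknown pivot reaction has zero arm there.
Beam weight: 34.3 × 9.8 = 336.1 N down at 3.675 m → arm 3.675 m, τ = 336.1 × 3.675 = 1235 N·m counterclockwise.
Bucket of sand: 6.71 × 9.8 = 65.76 N down at 5.91 m → arm 1.44 m, τ = 65.76 × 1.44 = 94.69 N·m counterclockwise.
Lamp: 2.82 × 9.8 = 27.64 N down at 0.833 m → arm 6.517 m, τ = 27.64 × 6.517 = 180.1 N·m counterclockwise.
Box: 8.34 × 9.8 = 81.73 N down at 6.54 m → arm 0.81 m, τ = 81.73 × 0.81 = 66.2 N·m counterclockwise.
Net moment of the loads = 1576 N·m counterclockwise.
The upward force F acts at the left end, arm 7.35 m, giving F × 7.35 clockwise.
Balancing moments: F × 7.35 = 1576, giving F = 1576 / 7.35 = 214 N.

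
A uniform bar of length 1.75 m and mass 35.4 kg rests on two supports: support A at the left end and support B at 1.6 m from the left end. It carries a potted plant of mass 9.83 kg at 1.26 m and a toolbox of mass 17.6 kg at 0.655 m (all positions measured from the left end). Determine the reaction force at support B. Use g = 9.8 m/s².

R_B ≈ 336 N

Take moments about support A.
Beam weight: 35.4 × 9.8 = 346.9 N down at 0.875 m → arm 0.875 m, τ = 346.9 × 0.875 = 303.5 N·m clockwise.
Potted plant: 9.83 × 9.8 = 96.33 N down at 1.26 m → arm 1.26 m, τ = 96.33 × 1.26 = 121.4 N·m clockwise.
Toolbox: 17.6 × 9.8 = 172.5 N down at 0.655 m → arm 0.655 m, τ = 172.5 × 0.655 = 113 N·m clockwise.
Net load moment about support A = 537.9 N·m clockwise.
Reaction R at support B is upward at 1.6 m, arm 1.6 m → moment R × 1.6 counterclockwise.
Balancing moments: R × 1.6 = 537.9, giving R = 336 N.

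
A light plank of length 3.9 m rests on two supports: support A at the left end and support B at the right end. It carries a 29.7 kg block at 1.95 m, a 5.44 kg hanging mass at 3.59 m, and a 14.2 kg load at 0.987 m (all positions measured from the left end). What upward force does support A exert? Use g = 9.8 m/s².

Taking torques about support B:
Block: 29.7 × 9.8 = 291.1 N down at 1.95 m → arm 1.95 m, τ = 291.1 × 1.95 = 567.6 N·m counterclockwise.
Hanging mass: 5.44 × 9.8 = 53.31 N down at 3.59 m → arm 0.31 m, τ = 53.31 × 0.31 = 16.53 N·m counterclockwise.
Load: 14.2 × 9.8 = 139.2 N down at 0.987 m → arm 2.913 m, τ = 139.2 × 2.913 = 405.5 N·m counterclockwise.
Net load moment about support B = 989.6 N·m counterclockwise.
Reaction R at support A is upward at 0 m, arm 3.9 m → moment R × 3.9 clockwise.
Στ = 0 ⇒ R × 3.9 = 989.6 ⇒ R = 254 N.

R_A ≈ 254 N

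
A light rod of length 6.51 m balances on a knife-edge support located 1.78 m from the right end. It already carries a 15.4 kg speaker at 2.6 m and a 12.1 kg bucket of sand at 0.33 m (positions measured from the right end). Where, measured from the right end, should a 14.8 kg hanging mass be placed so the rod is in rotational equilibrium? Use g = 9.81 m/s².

x ≈ 2.11 m from the right end

Taking torques about the knife-edge support (at 1.78 m from the right end):
Speaker: 15.4 × 9.81 = 151.1 N down at 2.6 m → arm 0.82 m, τ = 151.1 × 0.82 = 123.9 N·m counterclockwise.
Bucket of sand: 12.1 × 9.81 = 118.7 N down at 0.33 m → arm 1.45 m, τ = 118.7 × 1.45 = 172.1 N·m clockwise.
Net moment of existing loads = 48.2 N·m clockwise.
The hanging mass weighs 14.8 × 9.81 = 145.2 N and must supply an equal counterclockwise moment, so its lever arm about the knife-edge support is 48.2 / 145.2 = 0.332 m.
That puts it at 1.78 + 0.332 = 2.11 m from the right end.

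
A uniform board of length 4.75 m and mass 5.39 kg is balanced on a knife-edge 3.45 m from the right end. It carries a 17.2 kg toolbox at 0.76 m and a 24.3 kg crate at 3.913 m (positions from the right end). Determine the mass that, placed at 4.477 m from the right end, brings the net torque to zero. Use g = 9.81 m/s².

m ≈ 39.7 kg

Sum moments about the knife-edge (at 3.45 m from the right end) (the support reaction has zero arm there).
Beam weight: 5.39 × 9.81 = 52.88 N down at 2.375 m → arm 1.075 m, τ = 52.88 × 1.075 = 56.85 N·m clockwise.
Toolbox: 17.2 × 9.81 = 168.7 N down at 0.76 m → arm 2.69 m, τ = 168.7 × 2.69 = 453.8 N·m clockwise.
Crate: 24.3 × 9.81 = 238.4 N down at 3.913 m → arm 0.463 m, τ = 238.4 × 0.463 = 110.4 N·m counterclockwise.
Net moment of known loads = 400.2 N·m clockwise.
An unknown mass m at 4.477 m has arm 1.027 m; its moment is m·g·1.027 counterclockwise.
Setting net torque to zero: m × 9.81 × 1.027 = 400.2 → m = 400.2 / (9.81 × 1.027) = 39.7 kg.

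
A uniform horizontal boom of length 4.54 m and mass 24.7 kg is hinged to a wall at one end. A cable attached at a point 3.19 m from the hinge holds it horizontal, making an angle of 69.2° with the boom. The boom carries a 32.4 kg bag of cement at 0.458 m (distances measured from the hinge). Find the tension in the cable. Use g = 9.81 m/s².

T ≈ 233 N

Take moments about the hinge.
Beam weight: 24.7 × 9.81 = 242.3 N down at 2.27 m → arm 2.27 m, τ = 242.3 × 2.27 = 550 N·m clockwise.
Bag of cement: 32.4 × 9.81 = 317.8 N down at 0.458 m → arm 0.458 m, τ = 317.8 × 0.458 = 145.6 N·m clockwise.
Total clockwise load moment = 695.6 N·m.
The cable tension T acts at 3.19 m; only its component perpendicular to the boom, T sinθ, produces torque. sin 69.2° = 0.9348.
For rotational equilibrium, T × 3.19 × 0.9348 = 695.6, so T = 695.6 / 2.982 = 233 N.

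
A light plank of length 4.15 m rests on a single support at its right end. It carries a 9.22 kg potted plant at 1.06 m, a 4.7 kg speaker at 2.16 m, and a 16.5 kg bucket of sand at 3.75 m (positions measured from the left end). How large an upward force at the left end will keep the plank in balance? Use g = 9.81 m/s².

Choose the right end as the axis so the unknown pivot reaction has zero arm there.
Potted plant: 9.22 × 9.81 = 90.45 N down at 1.06 m → arm 3.09 m, τ = 90.45 × 3.09 = 279.5 N·m counterclockwise.
Speaker: 4.7 × 9.81 = 46.11 N down at 2.16 m → arm 1.99 m, τ = 46.11 × 1.99 = 91.76 N·m counterclockwise.
Bucket of sand: 16.5 × 9.81 = 161.9 N down at 3.75 m → arm 0.4 m, τ = 161.9 × 0.4 = 64.76 N·m counterclockwise.
Net moment of the loads = 436 N·m counterclockwise.
The upward force F acts at the left end, arm 4.15 m, giving F × 4.15 clockwise.
For rotational equilibrium, F × 4.15 = 436, so F = 436 / 4.15 = 105 N.

F ≈ 105 N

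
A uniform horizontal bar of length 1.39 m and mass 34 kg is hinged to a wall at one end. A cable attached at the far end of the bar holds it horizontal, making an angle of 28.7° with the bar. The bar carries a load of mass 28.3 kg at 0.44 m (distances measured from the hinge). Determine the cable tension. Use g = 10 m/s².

T ≈ 541 N

Take moments about the hinge.
Beam weight: 34 × 10 = 340 N down at 0.695 m → arm 0.695 m, τ = 340 × 0.695 = 236.3 N·m clockwise.
Load: 28.3 × 10 = 283 N down at 0.44 m → arm 0.44 m, τ = 283 × 0.44 = 124.5 N·m clockwise.
Total clockwise load moment = 360.8 N·m.
The cable tension T acts at 1.39 m; only its component perpendicular to the bar, T sinθ, produces torque. sin 28.7° = 0.4802.
Setting net torque to zero: T × 1.39 × 0.4802 = 360.8 → T = 360.8 / 0.6675 = 541 N.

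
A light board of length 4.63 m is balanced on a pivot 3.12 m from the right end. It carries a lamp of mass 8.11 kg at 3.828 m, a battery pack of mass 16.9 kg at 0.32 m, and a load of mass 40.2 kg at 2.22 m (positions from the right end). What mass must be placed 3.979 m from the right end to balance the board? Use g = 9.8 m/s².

m ≈ 90.5 kg

Sum moments about the pivot (at 3.12 m from the right end) (the support reaction has zero arm there).
Lamp: 8.11 × 9.8 = 79.48 N down at 3.828 m → arm 0.708 m, τ = 79.48 × 0.708 = 56.27 N·m counterclockwise.
Battery pack: 16.9 × 9.8 = 165.6 N down at 0.32 m → arm 2.8 m, τ = 165.6 × 2.8 = 463.7 N·m clockwise.
Load: 40.2 × 9.8 = 394 N down at 2.22 m → arm 0.9 m, τ = 394 × 0.9 = 354.6 N·m clockwise.
Net moment of known loads = 762 N·m clockwise.
An unknown mass m at 3.979 m has arm 0.859 m; its moment is m·g·0.859 counterclockwise.
Balancing moments: m × 9.8 × 0.859 = 762, giving m = 762 / (9.8 × 0.859) = 90.5 kg.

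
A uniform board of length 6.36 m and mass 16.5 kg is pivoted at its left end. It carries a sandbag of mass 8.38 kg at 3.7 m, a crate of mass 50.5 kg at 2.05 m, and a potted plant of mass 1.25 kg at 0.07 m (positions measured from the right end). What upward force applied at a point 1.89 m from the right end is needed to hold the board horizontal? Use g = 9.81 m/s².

Choose the left end as the axis so the unknown pivot reaction has zero arm there.
Beam weight: 16.5 × 9.81 = 161.9 N down at 3.18 m → arm 3.18 m, τ = 161.9 × 3.18 = 514.8 N·m clockwise.
Sandbag: 8.38 × 9.81 = 82.21 N down at 3.7 m → arm 2.66 m, τ = 82.21 × 2.66 = 218.7 N·m clockwise.
Crate: 50.5 × 9.81 = 495.4 N down at 2.05 m → arm 4.31 m, τ = 495.4 × 4.31 = 2135 N·m clockwise.
Potted plant: 1.25 × 9.81 = 12.26 N down at 0.07 m → arm 6.29 m, τ = 12.26 × 6.29 = 77.12 N·m clockwise.
Net moment of the loads = 2946 N·m clockwise.
The upward force F acts at a point 1.89 m from the right end, arm 4.47 m, giving F × 4.47 counterclockwise.
Setting net torque to zero: F × 4.47 = 2946 → F = 2946 / 4.47 = 659 N.

F ≈ 659 N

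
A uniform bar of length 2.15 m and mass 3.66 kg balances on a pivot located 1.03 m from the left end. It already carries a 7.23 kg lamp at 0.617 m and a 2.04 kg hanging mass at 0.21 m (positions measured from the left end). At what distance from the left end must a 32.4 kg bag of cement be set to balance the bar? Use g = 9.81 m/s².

x ≈ 1.17 m from the left end

Sum moments about the pivot (at 1.03 m from the left end) (the support reaction has zero arm there).
Beam weight: 3.66 × 9.81 = 35.9 N down at 1.075 m → arm 0.045 m, τ = 35.9 × 0.045 = 1.615 N·m clockwise.
Lamp: 7.23 × 9.81 = 70.93 N down at 0.617 m → arm 0.413 m, τ = 70.93 × 0.413 = 29.29 N·m counterclockwise.
Hanging mass: 2.04 × 9.81 = 20.01 N down at 0.21 m → arm 0.82 m, τ = 20.01 × 0.82 = 16.41 N·m counterclockwise.
Net moment of existing loads = 44.09 N·m counterclockwise.
The bag of cement weighs 32.4 × 9.81 = 317.8 N and must supply an equal clockwise moment, so its lever arm about the pivot is 44.09 / 317.8 = 0.139 m.
That puts it at 1.03 + 0.139 = 1.17 m from the left end.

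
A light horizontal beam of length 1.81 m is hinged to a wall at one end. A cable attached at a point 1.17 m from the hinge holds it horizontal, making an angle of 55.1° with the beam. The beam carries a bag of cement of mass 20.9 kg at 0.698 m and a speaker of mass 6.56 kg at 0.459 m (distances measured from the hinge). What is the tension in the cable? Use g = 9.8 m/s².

T ≈ 180 N

Sum moments about the hinge (the unknown hinge reaction has zero arm there).
Bag of cement: 20.9 × 9.8 = 204.8 N down at 0.698 m → arm 0.698 m, τ = 204.8 × 0.698 = 143 N·m clockwise.
Speaker: 6.56 × 9.8 = 64.29 N down at 0.459 m → arm 0.459 m, τ = 64.29 × 0.459 = 29.51 N·m clockwise.
Total clockwise load moment = 172.5 N·m.
The cable tension T acts at 1.17 m; only its component perpendicular to the beam, T sinθ, produces torque. sin 55.1° = 0.8202.
Balancing moments: T × 1.17 × 0.8202 = 172.5, giving T = 172.5 / 0.9596 = 180 N.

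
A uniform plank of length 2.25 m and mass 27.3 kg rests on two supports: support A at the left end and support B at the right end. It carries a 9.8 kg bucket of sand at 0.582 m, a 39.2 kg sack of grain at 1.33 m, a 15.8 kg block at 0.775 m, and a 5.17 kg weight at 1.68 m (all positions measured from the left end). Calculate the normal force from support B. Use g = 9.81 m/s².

R_B ≈ 477 N

Sum moments about support A (its reaction then has zero moment arm).
Beam weight: 27.3 × 9.81 = 267.8 N down at 1.125 m → arm 1.125 m, τ = 267.8 × 1.125 = 301.3 N·m clockwise.
Bucket of sand: 9.8 × 9.81 = 96.14 N down at 0.582 m → arm 0.582 m, τ = 96.14 × 0.582 = 55.95 N·m clockwise.
Sack of grain: 39.2 × 9.81 = 384.6 N down at 1.33 m → arm 1.33 m, τ = 384.6 × 1.33 = 511.5 N·m clockwise.
Block: 15.8 × 9.81 = 155 N down at 0.775 m → arm 0.775 m, τ = 155 × 0.775 = 120.1 N·m clockwise.
Weight: 5.17 × 9.81 = 50.72 N down at 1.68 m → arm 1.68 m, τ = 50.72 × 1.68 = 85.21 N·m clockwise.
Net load moment about support A = 1074 N·m clockwise.
Reaction R at support B is upward at 2.25 m, arm 2.25 m → moment R × 2.25 counterclockwise.
Balancing moments: R × 2.25 = 1074, giving R = 477 N.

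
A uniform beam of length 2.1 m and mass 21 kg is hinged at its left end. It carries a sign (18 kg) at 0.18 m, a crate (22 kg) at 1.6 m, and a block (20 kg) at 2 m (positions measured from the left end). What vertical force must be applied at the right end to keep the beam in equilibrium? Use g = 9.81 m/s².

Sum moments about the left end (the unknown pivot reaction has zero arm there).
Beam weight: 21 × 9.81 = 206 N down at 1.05 m → arm 1.05 m, τ = 206 × 1.05 = 216.3 N·m clockwise.
Sign: 18 × 9.81 = 176.6 N down at 0.18 m → arm 0.18 m, τ = 176.6 × 0.18 = 31.79 N·m clockwise.
Crate: 22 × 9.81 = 215.8 N down at 1.6 m → arm 1.6 m, τ = 215.8 × 1.6 = 345.3 N·m clockwise.
Block: 20 × 9.81 = 196.2 N down at 2 m → arm 2 m, τ = 196.2 × 2 = 392.4 N·m clockwise.
Net moment of the loads = 985.8 N·m clockwise.
The upward force F acts at the right end, arm 2.1 m, giving F × 2.1 counterclockwise.
For rotational equilibrium, F × 2.1 = 985.8, so F = 985.8 / 2.1 = 469 N.

F ≈ 469 N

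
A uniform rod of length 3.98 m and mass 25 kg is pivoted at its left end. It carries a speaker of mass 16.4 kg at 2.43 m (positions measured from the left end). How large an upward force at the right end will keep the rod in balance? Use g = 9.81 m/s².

F ≈ 221 N

Take moments about the left end.
Beam weight: 25 × 9.81 = 245.2 N down at 1.99 m → arm 1.99 m, τ = 245.2 × 1.99 = 487.9 N·m clockwise.
Speaker: 16.4 × 9.81 = 160.9 N down at 2.43 m → arm 2.43 m, τ = 160.9 × 2.43 = 391 N·m clockwise.
Net moment of the loads = 878.9 N·m clockwise.
The upward force F acts at the right end, arm 3.98 m, giving F × 3.98 counterclockwise.
For rotational equilibrium, F × 3.98 = 878.9, so F = 878.9 / 3.98 = 221 N.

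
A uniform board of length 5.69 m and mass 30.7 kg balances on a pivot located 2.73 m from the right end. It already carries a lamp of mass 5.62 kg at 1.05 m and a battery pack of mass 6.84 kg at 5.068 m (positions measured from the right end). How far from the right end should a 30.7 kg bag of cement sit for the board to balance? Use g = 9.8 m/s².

About the pivot (at 2.73 m from the right end):
Beam weight: 30.7 × 9.8 = 300.9 N down at 2.845 m → arm 0.115 m, τ = 300.9 × 0.115 = 34.6 N·m counterclockwise.
Lamp: 5.62 × 9.8 = 55.08 N down at 1.05 m → arm 1.68 m, τ = 55.08 × 1.68 = 92.53 N·m clockwise.
Battery pack: 6.84 × 9.8 = 67.03 N down at 5.068 m → arm 2.338 m, τ = 67.03 × 2.338 = 156.7 N·m counterclockwise.
Net moment of existing loads = 98.77 N·m counterclockwise.
The bag of cement weighs 30.7 × 9.8 = 300.9 N and must supply an equal clockwise moment, so its lever arm about the pivot is 98.77 / 300.9 = 0.328 m.
That puts it at 2.73 − 0.328 = 2.4 m from the right end.

x ≈ 2.4 m from the right end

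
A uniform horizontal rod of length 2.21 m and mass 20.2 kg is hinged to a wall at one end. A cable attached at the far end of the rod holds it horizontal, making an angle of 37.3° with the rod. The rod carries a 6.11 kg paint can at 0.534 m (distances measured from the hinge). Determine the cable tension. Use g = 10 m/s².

T ≈ 191 N

Choose the hinge as the axis so the unknown hinge reaction has zero arm there.
Beam weight: 20.2 × 10 = 202 N down at 1.105 m → arm 1.105 m, τ = 202 × 1.105 = 223.2 N·m clockwise.
Paint can: 6.11 × 10 = 61.1 N down at 0.534 m → arm 0.534 m, τ = 61.1 × 0.534 = 32.63 N·m clockwise.
Total clockwise load moment = 255.8 N·m.
The cable tension T acts at 2.21 m; only its component perpendicular to the rod, T sinθ, produces torque. sin 37.3° = 0.606.
For rotational equilibrium, T × 2.21 × 0.606 = 255.8, so T = 255.8 / 1.339 = 191 N.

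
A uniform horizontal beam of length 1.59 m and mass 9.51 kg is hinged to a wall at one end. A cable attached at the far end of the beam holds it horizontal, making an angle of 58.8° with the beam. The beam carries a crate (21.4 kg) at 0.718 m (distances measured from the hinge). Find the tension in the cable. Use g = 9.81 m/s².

Sum moments about the hinge (the unknown hinge reaction has zero arm there).
Beam weight: 9.51 × 9.81 = 93.29 N down at 0.795 m → arm 0.795 m, τ = 93.29 × 0.795 = 74.17 N·m clockwise.
Crate: 21.4 × 9.81 = 209.9 N down at 0.718 m → arm 0.718 m, τ = 209.9 × 0.718 = 150.7 N·m clockwise.
Total clockwise load moment = 224.9 N·m.
The cable tension T acts at 1.59 m; only its component perpendicular to the beam, T sinθ, produces torque. sin 58.8° = 0.8554.
Στ = 0 ⇒ T × 1.59 × 0.8554 = 224.9 ⇒ T = 224.9 / 1.36 = 165 N.

T ≈ 165 N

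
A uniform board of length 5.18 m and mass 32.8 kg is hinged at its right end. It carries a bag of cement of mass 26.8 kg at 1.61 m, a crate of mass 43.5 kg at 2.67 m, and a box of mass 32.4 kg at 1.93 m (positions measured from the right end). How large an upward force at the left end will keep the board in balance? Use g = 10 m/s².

About the right end:
Beam weight: 32.8 × 10 = 328 N down at 2.59 m → arm 2.59 m, τ = 328 × 2.59 = 849.5 N·m counterclockwise.
Bag of cement: 26.8 × 10 = 268 N down at 1.61 m → arm 1.61 m, τ = 268 × 1.61 = 431.5 N·m counterclockwise.
Crate: 43.5 × 10 = 435 N down at 2.67 m → arm 2.67 m, τ = 435 × 2.67 = 1161 N·m counterclockwise.
Box: 32.4 × 10 = 324 N down at 1.93 m → arm 1.93 m, τ = 324 × 1.93 = 625.3 N·m counterclockwise.
Net moment of the loads = 3067 N·m counterclockwise.
The upward force F acts at the left end, arm 5.18 m, giving F × 5.18 clockwise.
For rotational equilibrium, F × 5.18 = 3067, so F = 3067 / 5.18 = 592 N.

F ≈ 592 N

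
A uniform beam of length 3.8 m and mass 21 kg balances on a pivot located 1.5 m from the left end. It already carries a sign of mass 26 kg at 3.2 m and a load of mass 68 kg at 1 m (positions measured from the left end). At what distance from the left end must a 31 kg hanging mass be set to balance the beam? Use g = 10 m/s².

x ≈ 0.9 m from the left end

Choose the pivot (at 1.5 m from the left end) as the axis so the support reaction has zero arm there.
Beam weight: 21 × 10 = 210 N down at 1.9 m → arm 0.4 m, τ = 210 × 0.4 = 84 N·m clockwise.
Sign: 26 × 10 = 260 N down at 3.2 m → arm 1.7 m, τ = 260 × 1.7 = 442 N·m clockwise.
Load: 68 × 10 = 680 N down at 1 m → arm 0.5 m, τ = 680 × 0.5 = 340 N·m counterclockwise.
Net moment of existing loads = 186 N·m clockwise.
The hanging mass weighs 31 × 10 = 310 N and must supply an equal counterclockwise moment, so its lever arm about the pivot is 186 / 310 = 0.6 m.
That puts it at 1.5 − 0.6 = 0.9 m from the left end.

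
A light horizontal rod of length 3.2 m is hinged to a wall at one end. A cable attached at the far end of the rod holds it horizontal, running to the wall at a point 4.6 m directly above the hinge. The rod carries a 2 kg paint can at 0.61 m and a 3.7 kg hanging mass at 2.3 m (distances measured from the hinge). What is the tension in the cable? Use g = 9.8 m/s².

Taking torques about the hinge:
Paint can: 2 × 9.8 = 19.6 N down at 0.61 m → arm 0.61 m, τ = 19.6 × 0.61 = 11.96 N·m clockwise.
Hanging mass: 3.7 × 9.8 = 36.26 N down at 2.3 m → arm 2.3 m, τ = 36.26 × 2.3 = 83.4 N·m clockwise.
Total clockwise load moment = 95.36 N·m.
The cable tension T acts at 3.2 m; only its component perpendicular to the rod, T sinθ, produces torque. sinθ = h/√(h²+d²) = 4.6/√(4.6²+3.2²) = 0.8209.
For rotational equilibrium, T × 3.2 × 0.8209 = 95.36, so T = 95.36 / 2.627 = 36.3 N.

T ≈ 36.3 N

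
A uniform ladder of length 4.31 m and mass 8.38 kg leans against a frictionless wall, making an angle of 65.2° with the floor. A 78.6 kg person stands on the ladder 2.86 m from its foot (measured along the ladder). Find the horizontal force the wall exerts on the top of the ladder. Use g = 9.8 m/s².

Choose the foot of the ladder as the axis so the floor normal and friction both act there and drop out.
Ladder weight 8.38×9.8 = 82.12 N acts at 2.155 m along the ladder; its horizontal arm is 2.155·cos65.2° = 0.9039 m → τ = 74.23 N·m clockwise.
Person: 78.6×9.8 = 770.3 N at 2.86 m → arm 1.2 m → τ = 924.4 N·m clockwise.
Wall normal N acts horizontally at the top; its moment arm is the height L sinθ = 4.31·sin65.2° = 3.913 m, counterclockwise.
Balancing moments: N × 3.913 = 998.6, giving N = 255 N.

N_wall ≈ 255 N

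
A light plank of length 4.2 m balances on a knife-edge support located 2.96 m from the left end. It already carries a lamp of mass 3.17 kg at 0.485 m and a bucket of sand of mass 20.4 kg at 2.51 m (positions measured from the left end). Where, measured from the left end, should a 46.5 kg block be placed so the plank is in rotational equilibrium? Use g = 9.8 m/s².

Take moments about the knife-edge support (at 2.96 m from the left end).
Lamp: 3.17 × 9.8 = 31.07 N down at 0.485 m → arm 2.475 m, τ = 31.07 × 2.475 = 76.9 N·m counterclockwise.
Bucket of sand: 20.4 × 9.8 = 199.9 N down at 2.51 m → arm 0.45 m, τ = 199.9 × 0.45 = 89.95 N·m counterclockwise.
Net moment of existing loads = 166.9 N·m counterclockwise.
The block weighs 46.5 × 9.8 = 455.7 N and must supply an equal clockwise moment, so its lever arm about the knife-edge support is 166.9 / 455.7 = 0.366 m.
That puts it at 2.96 + 0.366 = 3.33 m from the left end.

x ≈ 3.33 m from the left end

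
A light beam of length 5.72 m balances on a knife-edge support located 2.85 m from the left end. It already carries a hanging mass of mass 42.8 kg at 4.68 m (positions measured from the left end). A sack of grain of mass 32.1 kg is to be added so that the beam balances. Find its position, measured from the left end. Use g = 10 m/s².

Sum moments about the knife-edge support (at 2.85 m from the left end) (the support reaction has zero arm there).
Hanging mass: 42.8 × 10 = 428 N down at 4.68 m → arm 1.83 m, τ = 428 × 1.83 = 783.2 N·m clockwise.
Net moment of existing loads = 783.2 N·m clockwise.
The sack of grain weighs 32.1 × 10 = 321 N and must supply an equal counterclockwise moment, so its lever arm about the knife-edge support is 783.2 / 321 = 2.44 m.
That puts it at 2.85 − 2.44 = 0.41 m from the left end.

x ≈ 0.41 m from the left end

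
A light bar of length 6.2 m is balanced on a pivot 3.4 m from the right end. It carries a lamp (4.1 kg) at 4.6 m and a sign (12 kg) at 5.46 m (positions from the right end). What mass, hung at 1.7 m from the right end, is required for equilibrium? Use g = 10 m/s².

About the pivot (at 3.4 m from the right end):
Lamp: 4.1 × 10 = 41 N down at 4.6 m → arm 1.2 m, τ = 41 × 1.2 = 49.2 N·m counterclockwise.
Sign: 12 × 10 = 120 N down at 5.46 m → arm 2.06 m, τ = 120 × 2.06 = 247.2 N·m counterclockwise.
Net moment of known loads = 296.4 N·m counterclockwise.
An unknown mass m at 1.7 m has arm 1.7 m; its moment is m·g·1.7 clockwise.
Setting net torque to zero: m × 10 × 1.7 = 296.4 → m = 296.4 / (10 × 1.7) = 17.4 kg.

m ≈ 17.4 kg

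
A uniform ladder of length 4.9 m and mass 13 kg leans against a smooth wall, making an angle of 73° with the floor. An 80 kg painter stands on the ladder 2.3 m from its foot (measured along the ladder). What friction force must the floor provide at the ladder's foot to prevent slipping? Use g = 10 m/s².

Taking torques about the foot of the ladder:
Ladder weight 13×10 = 130 N acts at 2.45 m along the ladder; its horizontal arm is 2.45·cos73° = 0.7163 m → τ = 93.12 N·m clockwise.
Painter: 80×10 = 800 N at 2.3 m → arm 0.6725 m → τ = 538 N·m clockwise.
Wall normal N acts horizontally at the top; its moment arm is the height L sinθ = 4.9·sin73° = 4.686 m, counterclockwise.
Στ = 0 ⇒ N × 4.686 = 631.1 ⇒ N = 135 N.
ΣFx = 0: friction at the foot balances the wall's push, so f = N_wall = 135 N.

f ≈ 135 N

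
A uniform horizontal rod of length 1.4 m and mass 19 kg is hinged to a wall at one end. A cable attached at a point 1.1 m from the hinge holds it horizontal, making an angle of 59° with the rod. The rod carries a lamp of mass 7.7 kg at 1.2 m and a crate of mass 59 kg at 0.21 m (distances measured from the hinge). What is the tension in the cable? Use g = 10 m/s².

Taking torques about the hinge:
Beam weight: 19 × 10 = 190 N down at 0.7 m → arm 0.7 m, τ = 190 × 0.7 = 133 N·m clockwise.
Lamp: 7.7 × 10 = 77 N down at 1.2 m → arm 1.2 m, τ = 77 × 1.2 = 92.4 N·m clockwise.
Crate: 59 × 10 = 590 N down at 0.21 m → arm 0.21 m, τ = 590 × 0.21 = 123.9 N·m clockwise.
Total clockwise load moment = 349.3 N·m.
The cable tension T acts at 1.1 m; only its component perpendicular to the rod, T sinθ, produces torque. sin 59° = 0.8572.
For rotational equilibrium, T × 1.1 × 0.8572 = 349.3, so T = 349.3 / 0.9429 = 370 N.

T ≈ 370 N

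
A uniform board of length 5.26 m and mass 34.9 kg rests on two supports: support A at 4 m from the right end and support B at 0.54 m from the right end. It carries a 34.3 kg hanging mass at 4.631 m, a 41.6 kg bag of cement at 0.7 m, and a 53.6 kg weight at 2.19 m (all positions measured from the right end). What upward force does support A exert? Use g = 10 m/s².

Take moments about support B.
Beam weight: 34.9 × 10 = 349 N down at 2.63 m → arm 2.09 m, τ = 349 × 2.09 = 729.4 N·m counterclockwise.
Hanging mass: 34.3 × 10 = 343 N down at 4.631 m → arm 4.091 m, τ = 343 × 4.091 = 1403 N·m counterclockwise.
Bag of cement: 41.6 × 10 = 416 N down at 0.7 m → arm 0.16 m, τ = 416 × 0.16 = 66.56 N·m counterclockwise.
Weight: 53.6 × 10 = 536 N down at 2.19 m → arm 1.65 m, τ = 536 × 1.65 = 884.4 N·m counterclockwise.
Net load moment about support B = 3083 N·m counterclockwise.
Reaction R at support A is upward at 4 m, arm 3.46 m → moment R × 3.46 clockwise.
For rotational equilibrium, R × 3.46 = 3083, so R = 891 N.

R_A ≈ 891 N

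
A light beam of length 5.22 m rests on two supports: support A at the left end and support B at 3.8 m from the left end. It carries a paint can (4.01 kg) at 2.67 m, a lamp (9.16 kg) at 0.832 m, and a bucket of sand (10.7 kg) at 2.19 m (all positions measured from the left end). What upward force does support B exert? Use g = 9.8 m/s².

R_B ≈ 108 N

Take moments about support A.
Paint can: 4.01 × 9.8 = 39.3 N down at 2.67 m → arm 2.67 m, τ = 39.3 × 2.67 = 104.9 N·m clockwise.
Lamp: 9.16 × 9.8 = 89.77 N down at 0.832 m → arm 0.832 m, τ = 89.77 × 0.832 = 74.69 N·m clockwise.
Bucket of sand: 10.7 × 9.8 = 104.9 N down at 2.19 m → arm 2.19 m, τ = 104.9 × 2.19 = 229.7 N·m clockwise.
Net load moment about support A = 409.3 N·m clockwise.
Reaction R at support B is upward at 3.8 m, arm 3.8 m → moment R × 3.8 counterclockwise.
For rotational equilibrium, R × 3.8 = 409.3, so R = 108 N.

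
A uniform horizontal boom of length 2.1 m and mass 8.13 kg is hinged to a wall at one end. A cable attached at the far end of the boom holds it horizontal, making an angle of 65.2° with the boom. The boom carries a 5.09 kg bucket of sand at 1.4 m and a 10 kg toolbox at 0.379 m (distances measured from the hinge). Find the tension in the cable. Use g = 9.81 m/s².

T ≈ 100 N

Take moments about the hinge.
Beam weight: 8.13 × 9.81 = 79.76 N down at 1.05 m → arm 1.05 m, τ = 79.76 × 1.05 = 83.75 N·m clockwise.
Bucket of sand: 5.09 × 9.81 = 49.93 N down at 1.4 m → arm 1.4 m, τ = 49.93 × 1.4 = 69.9 N·m clockwise.
Toolbox: 10 × 9.81 = 98.1 N down at 0.379 m → arm 0.379 m, τ = 98.1 × 0.379 = 37.18 N·m clockwise.
Total clockwise load moment = 190.8 N·m.
The cable tension T acts at 2.1 m; only its component perpendicular to the boom, T sinθ, produces torque. sin 65.2° = 0.9078.
For rotational equilibrium, T × 2.1 × 0.9078 = 190.8, so T = 190.8 / 1.906 = 100 N.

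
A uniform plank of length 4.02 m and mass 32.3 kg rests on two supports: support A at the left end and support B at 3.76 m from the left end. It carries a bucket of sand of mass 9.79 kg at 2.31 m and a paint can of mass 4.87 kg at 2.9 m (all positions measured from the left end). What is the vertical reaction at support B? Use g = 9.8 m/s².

About support A:
Beam weight: 32.3 × 9.8 = 316.5 N down at 2.01 m → arm 2.01 m, τ = 316.5 × 2.01 = 636.2 N·m clockwise.
Bucket of sand: 9.79 × 9.8 = 95.94 N down at 2.31 m → arm 2.31 m, τ = 95.94 × 2.31 = 221.6 N·m clockwise.
Paint can: 4.87 × 9.8 = 47.73 N down at 2.9 m → arm 2.9 m, τ = 47.73 × 2.9 = 138.4 N·m clockwise.
Net load moment about support A = 996.2 N·m clockwise.
Reaction R at support B is upward at 3.76 m, arm 3.76 m → moment R × 3.76 counterclockwise.
For rotational equilibrium, R × 3.76 = 996.2, so R = 265 N.

R_B ≈ 265 N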